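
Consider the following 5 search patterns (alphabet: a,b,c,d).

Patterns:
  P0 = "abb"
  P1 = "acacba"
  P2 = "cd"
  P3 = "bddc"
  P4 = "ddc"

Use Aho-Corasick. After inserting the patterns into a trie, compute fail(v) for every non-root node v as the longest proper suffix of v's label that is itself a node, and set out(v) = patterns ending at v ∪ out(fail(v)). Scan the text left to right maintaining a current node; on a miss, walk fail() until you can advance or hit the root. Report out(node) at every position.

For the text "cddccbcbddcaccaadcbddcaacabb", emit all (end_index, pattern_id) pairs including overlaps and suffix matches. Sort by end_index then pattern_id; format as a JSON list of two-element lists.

Construct AC machine:
Trie (insert patterns):
  0='ε' goto a→1 b→11 c→9 d→15
  1='a' goto b→2 c→4
  2='ab' goto b→3
  3='abb' goto ·  ←P0
  4='ac' goto a→5
  5='aca' goto c→6
  6='acac' goto b→7
  7='acacb' goto a→8
  8='acacba' goto ·  ←P1
  9='c' goto d→10
  10='cd' goto ·  ←P2
  11='b' goto d→12
  12='bd' goto d→13
  13='bdd' goto c→14
  14='bddc' goto ·  ←P3
  15='d' goto d→16
  16='dd' goto c→17
  17='ddc' goto ·  ←P4

Failure links (BFS by depth):
  fail(1) 'a': from fail(0)=0 chase 'a': 0 ⇒ 0;  out=∅∪out(0)=∅
  fail(9) 'c': from fail(0)=0 chase 'c': 0 ⇒ 0;  out=∅∪out(0)=∅
  fail(11) 'b': from fail(0)=0 chase 'b': 0 ⇒ 0;  out=∅∪out(0)=∅
  fail(15) 'd': from fail(0)=0 chase 'd': 0 ⇒ 0;  out=∅∪out(0)=∅
  fail(2) 'ab': from fail(1)=0 chase 'b': 0 ⇒ 11;  out=∅∪out(11)=∅
  fail(4) 'ac': from fail(1)=0 chase 'c': 0 ⇒ 9;  out=∅∪out(9)=∅
  fail(10) 'cd': from fail(9)=0 chase 'd': 0 ⇒ 15;  out={2}∪out(15)={2}
  fail(12) 'bd': from fail(11)=0 chase 'd': 0 ⇒ 15;  out=∅∪out(15)=∅
  fail(16) 'dd': from fail(15)=0 chase 'd': 0 ⇒ 15;  out=∅∪out(15)=∅
  fail(3) 'abb': from fail(2)=11 chase 'b': 11→0 ⇒ 11;  out={0}∪out(11)={0}
  fail(5) 'aca': from fail(4)=9 chase 'a': 9→0 ⇒ 1;  out=∅∪out(1)=∅
  fail(13) 'bdd': from fail(12)=15 chase 'd': 15 ⇒ 16;  out=∅∪out(16)=∅
  fail(17) 'ddc': from fail(16)=15 chase 'c': 15→0 ⇒ 9;  out={4}∪out(9)={4}
  fail(6) 'acac': from fail(5)=1 chase 'c': 1 ⇒ 4;  out=∅∪out(4)=∅
  fail(14) 'bddc': from fail(13)=16 chase 'c': 16 ⇒ 17;  out={3}∪out(17)={3,4}
  fail(7) 'acacb': from fail(6)=4 chase 'b': 4→9→0 ⇒ 11;  out=∅∪out(11)=∅
  fail(8) 'acacba': from fail(7)=11 chase 'a': 11→0 ⇒ 1;  out={1}∪out(1)={1}

Run:
[0] read 'c'  n0⇒n9
[1] read 'd'  n9⇒n10  ** P2@[0:1]
[2] read 'd'  n10⇒n16 (via fail)
[3] read 'c'  n16⇒n17  ** P4@[1:3]
[4] read 'c'  n17⇒n9 (via fail)
[5] read 'b'  n9⇒n11 (via fail)
[6] read 'c'  n11⇒n9 (via fail)
[7] read 'b'  n9⇒n11 (via fail)
[8] read 'd'  n11⇒n12
[9] read 'd'  n12⇒n13
[10] read 'c'  n13⇒n14  ** P3@[7:10],P4@[8:10]
[11] read 'a'  n14⇒n1 (via fail)
[12] read 'c'  n1⇒n4
[13] read 'c'  n4⇒n9 (via fail)
[14] read 'a'  n9⇒n1 (via fail)
[15] read 'a'  n1⇒n1 (via fail)
[16] read 'd'  n1⇒n15 (via fail)
[17] read 'c'  n15⇒n9 (via fail)
[18] read 'b'  n9⇒n11 (via fail)
[19] read 'd'  n11⇒n12
[20] read 'd'  n12⇒n13
[21] read 'c'  n13⇒n14  ** P3@[18:21],P4@[19:21]
[22] read 'a'  n14⇒n1 (via fail)
[23] read 'a'  n1⇒n1 (via fail)
[24] read 'c'  n1⇒n4
[25] read 'a'  n4⇒n5
[26] read 'b'  n5⇒n2 (via fail)
[27] read 'b'  n2⇒n3  ** P0@[25:27]

Matches: [[1,2],[3,4],[10,3],[10,4],[21,3],[21,4],[27,0]]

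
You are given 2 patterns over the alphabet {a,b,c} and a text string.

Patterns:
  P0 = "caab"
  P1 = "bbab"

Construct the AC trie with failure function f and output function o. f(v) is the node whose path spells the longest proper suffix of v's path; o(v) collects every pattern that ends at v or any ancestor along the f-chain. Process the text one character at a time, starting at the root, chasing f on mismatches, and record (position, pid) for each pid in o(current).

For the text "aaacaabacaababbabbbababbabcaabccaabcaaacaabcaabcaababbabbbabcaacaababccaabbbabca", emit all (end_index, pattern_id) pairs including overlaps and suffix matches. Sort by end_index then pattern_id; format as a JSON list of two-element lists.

Construct AC machine:
Trie nodes:
  0='ε' goto b→5 c→1
  1='c' goto a→2
  2='ca' goto a→3
  3='caa' goto b→4
  4='caab' goto ·  [P0 ends]
  5='b' goto b→6
  6='bb' goto a→7
  7='bba' goto b→8
  8='bbab' goto ·  [P1 ends]

Failure links (BFS by depth):
  n1('c'): parent n0 fail=0; on 'c' 0 → fail=0;  out ∅∪∅=∅
  n5('b'): parent n0 fail=0; on 'b' 0 → fail=0;  out ∅∪∅=∅
  n2('ca'): parent n1 fail=0; on 'a' 0 → fail=0;  out ∅∪∅=∅
  n6('bb'): parent n5 fail=0; on 'b' 0 → fail=5;  out ∅∪∅=∅
  n3('caa'): parent n2 fail=0; on 'a' 0 → fail=0;  out ∅∪∅=∅
  n7('bba'): parent n6 fail=5; on 'a' 5→0 → fail=0;  out ∅∪∅=∅
  n4('caab'): parent n3 fail=0; on 'b' 0 → fail=5;  out {0}∪∅={0}
  n8('bbab'): parent n7 fail=0; on 'b' 0 → fail=5;  out {1}∪∅={1}

Scan:
[0] read 'a'  n0⇒n0
[1] read 'a'  n0⇒n0
[2] read 'a'  n0⇒n0
[3] read 'c'  n0⇒n1
[4] read 'a'  n1⇒n2
[5] read 'a'  n2⇒n3
[6] read 'b'  n3⇒n4  emit P0@[3:6]
[7] read 'a'  n4⇒n0 ·f
[8] read 'c'  n0⇒n1
[9] read 'a'  n1⇒n2
[10] read 'a'  n2⇒n3
[11] read 'b'  n3⇒n4  emit P0@[8:11]
[12] read 'a'  n4⇒n0 ·f
[13] read 'b'  n0⇒n5
[14] read 'b'  n5⇒n6
[15] read 'a'  n6⇒n7
[16] read 'b'  n7⇒n8  emit P1@[13:16]
[17] read 'b'  n8⇒n6 ·f
[18] read 'b'  n6⇒n6 ·f
[19] read 'a'  n6⇒n7
[20] read 'b'  n7⇒n8  emit P1@[17:20]
[21] read 'a'  n8⇒n0 ·f
[22] read 'b'  n0⇒n5
[23] read 'b'  n5⇒n6
[24] read 'a'  n6⇒n7
[25] read 'b'  n7⇒n8  emit P1@[22:25]
[26] read 'c'  n8⇒n1 ·f
[27] read 'a'  n1⇒n2
[28] read 'a'  n2⇒n3
[29] read 'b'  n3⇒n4  emit P0@[26:29]
[30] read 'c'  n4⇒n1 ·f
[31] read 'c'  n1⇒n1 ·f
[32] read 'a'  n1⇒n2
[33] read 'a'  n2⇒n3
[34] read 'b'  n3⇒n4  emit P0@[31:34]
[35] read 'c'  n4⇒n1 ·f
[36] read 'a'  n1⇒n2
[37] read 'a'  n2⇒n3
[38] read 'a'  n3⇒n0 ·f
[39] read 'c'  n0⇒n1
[40] read 'a'  n1⇒n2
[41] read 'a'  n2⇒n3
[42] read 'b'  n3⇒n4  emit P0@[39:42]
[43] read 'c'  n4⇒n1 ·f
[44] read 'a'  n1⇒n2
[45] read 'a'  n2⇒n3
[46] read 'b'  n3⇒n4  emit P0@[43:46]
[47] read 'c'  n4⇒n1 ·f
[48] read 'a'  n1⇒n2
[49] read 'a'  n2⇒n3
[50] read 'b'  n3⇒n4  emit P0@[47:50]
[51] read 'a'  n4⇒n0 ·f
[52] read 'b'  n0⇒n5
[53] read 'b'  n5⇒n6
[54] read 'a'  n6⇒n7
[55] read 'b'  n7⇒n8  emit P1@[52:55]
[56] read 'b'  n8⇒n6 ·f
[57] read 'b'  n6⇒n6 ·f
[58] read 'a'  n6⇒n7
[59] read 'b'  n7⇒n8  emit P1@[56:59]
[60] read 'c'  n8⇒n1 ·f
[61] read 'a'  n1⇒n2
[62] read 'a'  n2⇒n3
[63] read 'c'  n3⇒n1 ·f
[64] read 'a'  n1⇒n2
[65] read 'a'  n2⇒n3
[66] read 'b'  n3⇒n4  emit P0@[63:66]
[67] read 'a'  n4⇒n0 ·f
[68] read 'b'  n0⇒n5
[69] read 'c'  n5⇒n1 ·f
[70] read 'c'  n1⇒n1 ·f
[71] read 'a'  n1⇒n2
[72] read 'a'  n2⇒n3
[73] read 'b'  n3⇒n4  emit P0@[70:73]
[74] read 'b'  n4⇒n6 ·f
[75] read 'b'  n6⇒n6 ·f
[76] read 'a'  n6⇒n7
[77] read 'b'  n7⇒n8  emit P1@[74:77]
[78] read 'c'  n8⇒n1 ·f
[79] read 'a'  n1⇒n2

Matches: [[6,0],[11,0],[16,1],[20,1],[25,1],[29,0],[34,0],[42,0],[46,0],[50,0],[55,1],[59,1],[66,0],[73,0],[77,1]]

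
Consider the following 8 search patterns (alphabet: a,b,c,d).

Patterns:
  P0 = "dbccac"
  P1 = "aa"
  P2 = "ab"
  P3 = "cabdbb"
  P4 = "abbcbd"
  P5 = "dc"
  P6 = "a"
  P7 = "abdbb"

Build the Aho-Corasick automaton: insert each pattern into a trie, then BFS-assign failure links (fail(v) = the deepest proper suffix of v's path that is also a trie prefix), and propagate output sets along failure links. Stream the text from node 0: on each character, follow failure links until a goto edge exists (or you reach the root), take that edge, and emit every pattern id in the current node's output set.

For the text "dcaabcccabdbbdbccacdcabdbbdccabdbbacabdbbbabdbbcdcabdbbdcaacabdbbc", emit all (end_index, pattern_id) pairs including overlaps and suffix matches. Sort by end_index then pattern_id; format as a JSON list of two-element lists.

Build automaton:
Trie (insert patterns):
  n0 'ε': a→7 c→10 d→1
  n1 'd': b→2 c→20
  n2 'db': c→3
  n3 'dbc': c→4
  n4 'dbcc': a→5
  n5 'dbcca': c→6
  n6 'dbccac': ·  ←P0
  n7 'a': a→8 b→9  ←P6
  n8 'aa': ·  ←P1
  n9 'ab': b→16 d→21  ←P2
  n10 'c': a→11
  n11 'ca': b→12
  n12 'cab': d→13
  n13 'cabd': b→14
  n14 'cabdb': b→15
  n15 'cabdbb': ·  ←P3
  n16 'abb': c→17
  n17 'abbc': b→18
  n18 'abbcb': d→19
  n19 'abbcbd': ·  ←P4
  n20 'dc': ·  ←P5
  n21 'abd': b→22
  n22 'abdb': b→23
  n23 'abdbb': ·  ←P7

Failure links (BFS by depth):
  fail(1) 'd': from fail(0)=0 chase 'd': 0 ⇒ 0;  out=∅∪out(0)=∅
  fail(7) 'a': from fail(0)=0 chase 'a': 0 ⇒ 0;  out={6}∪out(0)={6}
  fail(10) 'c': from fail(0)=0 chase 'c': 0 ⇒ 0;  out=∅∪out(0)=∅
  fail(2) 'db': from fail(1)=0 chase 'b': 0 ⇒ 0;  out=∅∪out(0)=∅
  fail(8) 'aa': from fail(7)=0 chase 'a': 0 ⇒ 7;  out={1}∪out(7)={1,6}
  fail(9) 'ab': from fail(7)=0 chase 'b': 0 ⇒ 0;  out={2}∪out(0)={2}
  fail(11) 'ca': from fail(10)=0 chase 'a': 0 ⇒ 7;  out=∅∪out(7)={6}
  fail(20) 'dc': from fail(1)=0 chase 'c': 0 ⇒ 10;  out={5}∪out(10)={5}
  fail(3) 'dbc': from fail(2)=0 chase 'c': 0 ⇒ 10;  out=∅∪out(10)=∅
  fail(12) 'cab': from fail(11)=7 chase 'b': 7 ⇒ 9;  out=∅∪out(9)={2}
  fail(16) 'abb': from fail(9)=0 chase 'b': 0 ⇒ 0;  out=∅∪out(0)=∅
  fail(21) 'abd': from fail(9)=0 chase 'd': 0 ⇒ 1;  out=∅∪out(1)=∅
  fail(4) 'dbcc': from fail(3)=10 chase 'c': 10→0 ⇒ 10;  out=∅∪out(10)=∅
  fail(13) 'cabd': from fail(12)=9 chase 'd': 9 ⇒ 21;  out=∅∪out(21)=∅
  fail(17) 'abbc': from fail(16)=0 chase 'c': 0 ⇒ 10;  out=∅∪out(10)=∅
  fail(22) 'abdb': from fail(21)=1 chase 'b': 1 ⇒ 2;  out=∅∪out(2)=∅
  fail(5) 'dbcca': from fail(4)=10 chase 'a': 10 ⇒ 11;  out=∅∪out(11)={6}
  fail(14) 'cabdb': from fail(13)=21 chase 'b': 21 ⇒ 22;  out=∅∪out(22)=∅
  fail(18) 'abbcb': from fail(17)=10 chase 'b': 10→0 ⇒ 0;  out=∅∪out(0)=∅
  fail(23) 'abdbb': from fail(22)=2 chase 'b': 2→0 ⇒ 0;  out={7}∪out(0)={7}
  fail(6) 'dbccac': from fail(5)=11 chase 'c': 11→7→0 ⇒ 10;  out={0}∪out(10)={0}
  fail(15) 'cabdbb': from fail(14)=22 chase 'b': 22 ⇒ 23;  out={3}∪out(23)={3,7}
  fail(19) 'abbcbd': from fail(18)=0 chase 'd': 0 ⇒ 1;  out={4}∪out(1)={4}

Run:
i=0 'd': node 0→1
i=1 'c': node 1→20  ** P5@[0:1]
i=2 'a': node 20→11 (fail-walked)  ** P6@[2:2]
i=3 'a': node 11→8 (fail-walked)  ** P1@[2:3],P6@[3:3]
i=4 'b': node 8→9 (fail-walked)  ** P2@[3:4]
i=5 'c': node 9→10 (fail-walked)
i=6 'c': node 10→10 (fail-walked)
i=7 'c': node 10→10 (fail-walked)
i=8 'a': node 10→11  ** P6@[8:8]
i=9 'b': node 11→12  ** P2@[8:9]
i=10 'd': node 12→13
i=11 'b': node 13→14
i=12 'b': node 14→15  ** P3@[7:12],P7@[8:12]
i=13 'd': node 15→1 (fail-walked)
i=14 'b': node 1→2
i=15 'c': node 2→3
i=16 'c': node 3→4
i=17 'a': node 4→5  ** P6@[17:17]
i=18 'c': node 5→6  ** P0@[13:18]
i=19 'd': node 6→1 (fail-walked)
i=20 'c': node 1→20  ** P5@[19:20]
i=21 'a': node 20→11 (fail-walked)  ** P6@[21:21]
i=22 'b': node 11→12  ** P2@[21:22]
i=23 'd': node 12→13
i=24 'b': node 13→14
i=25 'b': node 14→15  ** P3@[20:25],P7@[21:25]
i=26 'd': node 15→1 (fail-walked)
i=27 'c': node 1→20  ** P5@[26:27]
i=28 'c': node 20→10 (fail-walked)
i=29 'a': node 10→11  ** P6@[29:29]
i=30 'b': node 11→12  ** P2@[29:30]
i=31 'd': node 12→13
i=32 'b': node 13→14
i=33 'b': node 14→15  ** P3@[28:33],P7@[29:33]
i=34 'a': node 15→7 (fail-walked)  ** P6@[34:34]
i=35 'c': node 7→10 (fail-walked)
i=36 'a': node 10→11  ** P6@[36:36]
i=37 'b': node 11→12  ** P2@[36:37]
i=38 'd': node 12→13
i=39 'b': node 13→14
i=40 'b': node 14→15  ** P3@[35:40],P7@[36:40]
i=41 'b': node 15→0 (fail-walked)
i=42 'a': node 0→7  ** P6@[42:42]
i=43 'b': node 7→9  ** P2@[42:43]
i=44 'd': node 9→21
i=45 'b': node 21→22
i=46 'b': node 22→23  ** P7@[42:46]
i=47 'c': node 23→10 (fail-walked)
i=48 'd': node 10→1 (fail-walked)
i=49 'c': node 1→20  ** P5@[48:49]
i=50 'a': node 20→11 (fail-walked)  ** P6@[50:50]
i=51 'b': node 11→12  ** P2@[50:51]
i=52 'd': node 12→13
i=53 'b': node 13→14
i=54 'b': node 14→15  ** P3@[49:54],P7@[50:54]
i=55 'd': node 15→1 (fail-walked)
i=56 'c': node 1→20  ** P5@[55:56]
i=57 'a': node 20→11 (fail-walked)  ** P6@[57:57]
i=58 'a': node 11→8 (fail-walked)  ** P1@[57:58],P6@[58:58]
i=59 'c': node 8→10 (fail-walked)
i=60 'a': node 10→11  ** P6@[60:60]
i=61 'b': node 11→12  ** P2@[60:61]
i=62 'd': node 12→13
i=63 'b': node 13→14
i=64 'b': node 14→15  ** P3@[59:64],P7@[60:64]
i=65 'c': node 15→10 (fail-walked)

Result: [[1,5],[2,6],[3,1],[3,6],[4,2],[8,6],[9,2],[12,3],[12,7],[17,6],[18,0],[20,5],[21,6],[22,2],[25,3],[25,7],[27,5],[29,6],[30,2],[33,3],[33,7],[34,6],[36,6],[37,2],[40,3],[40,7],[42,6],[43,2],[46,7],[49,5],[50,6],[51,2],[54,3],[54,7],[56,5],[57,6],[58,1],[58,6],[60,6],[61,2],[64,3],[64,7]]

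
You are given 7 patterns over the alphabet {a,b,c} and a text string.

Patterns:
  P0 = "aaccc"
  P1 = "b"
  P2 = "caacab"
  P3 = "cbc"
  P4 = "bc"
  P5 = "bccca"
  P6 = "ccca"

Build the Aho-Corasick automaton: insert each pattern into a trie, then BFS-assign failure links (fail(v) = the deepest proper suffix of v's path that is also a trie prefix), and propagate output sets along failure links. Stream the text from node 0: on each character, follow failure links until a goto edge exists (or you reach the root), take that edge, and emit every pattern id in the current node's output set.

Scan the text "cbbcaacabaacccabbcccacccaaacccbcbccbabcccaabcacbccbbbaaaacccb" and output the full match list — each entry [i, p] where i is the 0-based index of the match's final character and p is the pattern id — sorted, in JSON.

Construct AC machine:
Trie nodes:
  n0 'ε': a→1 b→6 c→7
  n1 'a': a→2
  n2 'aa': c→3
  n3 'aac': c→4
  n4 'aacc': c→5
  n5 'aaccc': ·  ←P0
  n6 'b': c→15  ←P1
  n7 'c': a→8 b→13 c→19
  n8 'ca': a→9
  n9 'caa': c→10
  n10 'caac': a→11
  n11 'caaca': b→12
  n12 'caacab': ·  ←P2
  n13 'cb': c→14
  n14 'cbc': ·  ←P3
  n15 'bc': c→16  ←P4
  n16 'bcc': c→17
  n17 'bccc': a→18
  n18 'bccca': ·  ←P5
  n19 'cc': c→20
  n20 'ccc': a→21
  n21 'ccca': ·  ←P6

BFS fail/out derivation:
  n1('a'): parent n0 fail=0; on 'a' 0 → fail=0;  out ∅∪∅=∅
  n6('b'): parent n0 fail=0; on 'b' 0 → fail=0;  out {1}∪∅={1}
  n7('c'): parent n0 fail=0; on 'c' 0 → fail=0;  out ∅∪∅=∅
  n2('aa'): parent n1 fail=0; on 'a' 0 → fail=1;  out ∅∪∅=∅
  n8('ca'): parent n7 fail=0; on 'a' 0 → fail=1;  out ∅∪∅=∅
  n13('cb'): parent n7 fail=0; on 'b' 0 → fail=6;  out ∅∪{1}={1}
  n15('bc'): parent n6 fail=0; on 'c' 0 → fail=7;  out {4}∪∅={4}
  n19('cc'): parent n7 fail=0; on 'c' 0 → fail=7;  out ∅∪∅=∅
  n3('aac'): parent n2 fail=1; on 'c' 1→0 → fail=7;  out ∅∪∅=∅
  n9('caa'): parent n8 fail=1; on 'a' 1 → fail=2;  out ∅∪∅=∅
  n14('cbc'): parent n13 fail=6; on 'c' 6 → fail=15;  out {3}∪{4}={3,4}
  n16('bcc'): parent n15 fail=7; on 'c' 7 → fail=19;  out ∅∪∅=∅
  n20('ccc'): parent n19 fail=7; on 'c' 7 → fail=19;  out ∅∪∅=∅
  n4('aacc'): parent n3 fail=7; on 'c' 7 → fail=19;  out ∅∪∅=∅
  n10('caac'): parent n9 fail=2; on 'c' 2 → fail=3;  out ∅∪∅=∅
  n17('bccc'): parent n16 fail=19; on 'c' 19 → fail=20;  out ∅∪∅=∅
  n21('ccca'): parent n20 fail=19; on 'a' 19→7 → fail=8;  out {6}∪∅={6}
  n5('aaccc'): parent n4 fail=19; on 'c' 19 → fail=20;  out {0}∪∅={0}
  n11('caaca'): parent n10 fail=3; on 'a' 3→7 → fail=8;  out ∅∪∅=∅
  n18('bccca'): parent n17 fail=20; on 'a' 20 → fail=21;  out {5}∪{6}={5,6}
  n12('caacab'): parent n11 fail=8; on 'b' 8→1→0 → fail=6;  out {2}∪{1}={1,2}

Scan:
i=0 'c': node 0→7
i=1 'b': node 7→13  emit P1@[1:1]
i=2 'b': node 13→6 (fail-walked)  emit P1@[2:2]
i=3 'c': node 6→15  emit P4@[2:3]
i=4 'a': node 15→8 (fail-walked)
i=5 'a': node 8→9
i=6 'c': node 9→10
i=7 'a': node 10→11
i=8 'b': node 11→12  emit P1@[8:8],P2@[3:8]
i=9 'a': node 12→1 (fail-walked)
i=10 'a': node 1→2
i=11 'c': node 2→3
i=12 'c': node 3→4
i=13 'c': node 4→5  emit P0@[9:13]
i=14 'a': node 5→21 (fail-walked)  emit P6@[11:14]
i=15 'b': node 21→6 (fail-walked)  emit P1@[15:15]
i=16 'b': node 6→6 (fail-walked)  emit P1@[16:16]
i=17 'c': node 6→15  emit P4@[16:17]
i=18 'c': node 15→16
i=19 'c': node 16→17
i=20 'a': node 17→18  emit P5@[16:20],P6@[17:20]
i=21 'c': node 18→7 (fail-walked)
i=22 'c': node 7→19
i=23 'c': node 19→20
i=24 'a': node 20→21  emit P6@[21:24]
i=25 'a': node 21→9 (fail-walked)
i=26 'a': node 9→2 (fail-walked)
i=27 'c': node 2→3
i=28 'c': node 3→4
i=29 'c': node 4→5  emit P0@[25:29]
i=30 'b': node 5→13 (fail-walked)  emit P1@[30:30]
i=31 'c': node 13→14  emit P3@[29:31],P4@[30:31]
i=32 'b': node 14→13 (fail-walked)  emit P1@[32:32]
i=33 'c': node 13→14  emit P3@[31:33],P4@[32:33]
i=34 'c': node 14→16 (fail-walked)
i=35 'b': node 16→13 (fail-walked)  emit P1@[35:35]
i=36 'a': node 13→1 (fail-walked)
i=37 'b': node 1→6 (fail-walked)  emit P1@[37:37]
i=38 'c': node 6→15  emit P4@[37:38]
i=39 'c': node 15→16
i=40 'c': node 16→17
i=41 'a': node 17→18  emit P5@[37:41],P6@[38:41]
i=42 'a': node 18→9 (fail-walked)
i=43 'b': node 9→6 (fail-walked)  emit P1@[43:43]
i=44 'c': node 6→15  emit P4@[43:44]
i=45 'a': node 15→8 (fail-walked)
i=46 'c': node 8→7 (fail-walked)
i=47 'b': node 7→13  emit P1@[47:47]
i=48 'c': node 13→14  emit P3@[46:48],P4@[47:48]
i=49 'c': node 14→16 (fail-walked)
i=50 'b': node 16→13 (fail-walked)  emit P1@[50:50]
i=51 'b': node 13→6 (fail-walked)  emit P1@[51:51]
i=52 'b': node 6→6 (fail-walked)  emit P1@[52:52]
i=53 'a': node 6→1 (fail-walked)
i=54 'a': node 1→2
i=55 'a': node 2→2 (fail-walked)
i=56 'a': node 2→2 (fail-walked)
i=57 'c': node 2→3
i=58 'c': node 3→4
i=59 'c': node 4→5  emit P0@[55:59]
i=60 'b': node 5→13 (fail-walked)  emit P1@[60:60]

All matches (sorted): [[1,1],[2,1],[3,4],[8,1],[8,2],[13,0],[14,6],[15,1],[16,1],[17,4],[20,5],[20,6],[24,6],[29,0],[30,1],[31,3],[31,4],[32,1],[33,3],[33,4],[35,1],[37,1],[38,4],[41,5],[41,6],[43,1],[44,4],[47,1],[48,3],[48,4],[50,1],[51,1],[52,1],[59,0],[60,1]]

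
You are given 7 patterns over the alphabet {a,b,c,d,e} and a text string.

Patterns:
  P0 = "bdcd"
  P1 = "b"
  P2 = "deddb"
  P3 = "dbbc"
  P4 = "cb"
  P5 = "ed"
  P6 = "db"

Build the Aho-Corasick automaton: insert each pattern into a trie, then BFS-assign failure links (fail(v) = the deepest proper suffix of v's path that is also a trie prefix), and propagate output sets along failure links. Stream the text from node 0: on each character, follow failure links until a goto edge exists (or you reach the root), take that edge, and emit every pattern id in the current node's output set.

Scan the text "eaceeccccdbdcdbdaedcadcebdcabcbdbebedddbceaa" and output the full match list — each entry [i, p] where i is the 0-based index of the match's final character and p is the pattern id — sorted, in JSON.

Construct AC machine:
Trie nodes:
  0='ε' goto b→1 c→13 d→5 e→15
  1='b' goto d→2  [P1 ends]
  2='bd' goto c→3
  3='bdc' goto d→4
  4='bdcd' goto ·  [P0 ends]
  5='d' goto b→10 e→6
  6='de' goto d→7
  7='ded' goto d→8
  8='dedd' goto b→9
  9='deddb' goto ·  [P2 ends]
  10='db' goto b→11  [P6 ends]
  11='dbb' goto c→12
  12='dbbc' goto ·  [P3 ends]
  13='c' goto b→14
  14='cb' goto ·  [P4 ends]
  15='e' goto d→16
  16='ed' goto ·  [P5 ends]

BFS fail/out derivation:
  fail(1) 'b': from fail(0)=0 chase 'b': 0 ⇒ 0;  out={1}∪out(0)={1}
  fail(5) 'd': from fail(0)=0 chase 'd': 0 ⇒ 0;  out=∅∪out(0)=∅
  fail(13) 'c': from fail(0)=0 chase 'c': 0 ⇒ 0;  out=∅∪out(0)=∅
  fail(15) 'e': from fail(0)=0 chase 'e': 0 ⇒ 0;  out=∅∪out(0)=∅
  fail(2) 'bd': from fail(1)=0 chase 'd': 0 ⇒ 5;  out=∅∪out(5)=∅
  fail(6) 'de': from fail(5)=0 chase 'e': 0 ⇒ 15;  out=∅∪out(15)=∅
  fail(10) 'db': from fail(5)=0 chase 'b': 0 ⇒ 1;  out={6}∪out(1)={1,6}
  fail(14) 'cb': from fail(13)=0 chase 'b': 0 ⇒ 1;  out={4}∪out(1)={1,4}
  fail(16) 'ed': from fail(15)=0 chase 'd': 0 ⇒ 5;  out={5}∪out(5)={5}
  fail(3) 'bdc': from fail(2)=5 chase 'c': 5→0 ⇒ 13;  out=∅∪out(13)=∅
  fail(7) 'ded': from fail(6)=15 chase 'd': 15 ⇒ 16;  out=∅∪out(16)={5}
  fail(11) 'dbb': from fail(10)=1 chase 'b': 1→0 ⇒ 1;  out=∅∪out(1)={1}
  fail(4) 'bdcd': from fail(3)=13 chase 'd': 13→0 ⇒ 5;  out={0}∪out(5)={0}
  fail(8) 'dedd': from fail(7)=16 chase 'd': 16→5→0 ⇒ 5;  out=∅∪out(5)=∅
  fail(12) 'dbbc': from fail(11)=1 chase 'c': 1→0 ⇒ 13;  out={3}∪out(13)={3}
  fail(9) 'deddb': from fail(8)=5 chase 'b': 5 ⇒ 10;  out={2}∪out(10)={1,2,6}

Text stream:
pos 0 'e': at 15
pos 1 'a': at 0 ·f
pos 2 'c': at 13
pos 3 'e': at 15 ·f
pos 4 'e': at 15 ·f
pos 5 'c': at 13 ·f
pos 6 'c': at 13 ·f
pos 7 'c': at 13 ·f
pos 8 'c': at 13 ·f
pos 9 'd': at 5 ·f
pos 10 'b': at 10  emit P1@[10:10],P6@[9:10]
pos 11 'd': at 2 ·f
pos 12 'c': at 3
pos 13 'd': at 4  emit P0@[10:13]
pos 14 'b': at 10 ·f  emit P1@[14:14],P6@[13:14]
pos 15 'd': at 2 ·f
pos 16 'a': at 0 ·f
pos 17 'e': at 15
pos 18 'd': at 16  emit P5@[17:18]
pos 19 'c': at 13 ·f
pos 20 'a': at 0 ·f
pos 21 'd': at 5
pos 22 'c': at 13 ·f
pos 23 'e': at 15 ·f
pos 24 'b': at 1 ·f  emit P1@[24:24]
pos 25 'd': at 2
pos 26 'c': at 3
pos 27 'a': at 0 ·f
pos 28 'b': at 1  emit P1@[28:28]
pos 29 'c': at 13 ·f
pos 30 'b': at 14  emit P1@[30:30],P4@[29:30]
pos 31 'd': at 2 ·f
pos 32 'b': at 10 ·f  emit P1@[32:32],P6@[31:32]
pos 33 'e': at 15 ·f
pos 34 'b': at 1 ·f  emit P1@[34:34]
pos 35 'e': at 15 ·f
pos 36 'd': at 16  emit P5@[35:36]
pos 37 'd': at 5 ·f
pos 38 'd': at 5 ·f
pos 39 'b': at 10  emit P1@[39:39],P6@[38:39]
pos 40 'c': at 13 ·f
pos 41 'e': at 15 ·f
pos 42 'a': at 0 ·f
pos 43 'a': at 0

Matches: [[10,1],[10,6],[13,0],[14,1],[14,6],[18,5],[24,1],[28,1],[30,1],[30,4],[32,1],[32,6],[34,1],[36,5],[39,1],[39,6]]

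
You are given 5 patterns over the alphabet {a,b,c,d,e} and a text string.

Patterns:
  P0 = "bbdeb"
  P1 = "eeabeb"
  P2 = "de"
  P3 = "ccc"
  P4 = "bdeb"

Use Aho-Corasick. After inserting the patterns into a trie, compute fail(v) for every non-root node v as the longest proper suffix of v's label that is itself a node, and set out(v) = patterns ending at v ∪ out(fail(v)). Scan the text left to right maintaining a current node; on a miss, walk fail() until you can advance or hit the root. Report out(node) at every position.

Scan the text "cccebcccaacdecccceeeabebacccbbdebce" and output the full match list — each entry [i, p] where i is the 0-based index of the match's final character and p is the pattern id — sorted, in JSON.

Construct AC machine:
Trie (insert patterns):
  n0 'ε': b→1 c→14 d→12 e→6
  n1 'b': b→2 d→17
  n2 'bb': d→3
  n3 'bbd': e→4
  n4 'bbde': b→5
  n5 'bbdeb': ·  ←P0
  n6 'e': e→7
  n7 'ee': a→8
  n8 'eea': b→9
  n9 'eeab': e→10
  n10 'eeabe': b→11
  n11 'eeabeb': ·  ←P1
  n12 'd': e→13
  n13 'de': ·  ←P2
  n14 'c': c→15
  n15 'cc': c→16
  n16 'ccc': ·  ←P3
  n17 'bd': e→18
  n18 'bde': b→19
  n19 'bdeb': ·  ←P4

Failure links (BFS by depth):
  n1('b'): parent n0 fail=0; on 'b' 0 → fail=0;  out ∅∪∅=∅
  n6('e'): parent n0 fail=0; on 'e' 0 → fail=0;  out ∅∪∅=∅
  n12('d'): parent n0 fail=0; on 'd' 0 → fail=0;  out ∅∪∅=∅
  n14('c'): parent n0 fail=0; on 'c' 0 → fail=0;  out ∅∪∅=∅
  n2('bb'): parent n1 fail=0; on 'b' 0 → fail=1;  out ∅∪∅=∅
  n7('ee'): parent n6 fail=0; on 'e' 0 → fail=6;  out ∅∪∅=∅
  n13('de'): parent n12 fail=0; on 'e' 0 → fail=6;  out {2}∪∅={2}
  n15('cc'): parent n14 fail=0; on 'c' 0 → fail=14;  out ∅∪∅=∅
  n17('bd'): parent n1 fail=0; on 'd' 0 → fail=12;  out ∅∪∅=∅
  n3('bbd'): parent n2 fail=1; on 'd' 1 → fail=17;  out ∅∪∅=∅
  n8('eea'): parent n7 fail=6; on 'a' 6→0 → fail=0;  out ∅∪∅=∅
  n16('ccc'): parent n15 fail=14; on 'c' 14 → fail=15;  out {3}∪∅={3}
  n18('bde'): parent n17 fail=12; on 'e' 12 → fail=13;  out ∅∪{2}={2}
  n4('bbde'): parent n3 fail=17; on 'e' 17 → fail=18;  out ∅∪{2}={2}
  n9('eeab'): parent n8 fail=0; on 'b' 0 → fail=1;  out ∅∪∅=∅
  n19('bdeb'): parent n18 fail=13; on 'b' 13→6→0 → fail=1;  out {4}∪∅={4}
  n5('bbdeb'): parent n4 fail=18; on 'b' 18 → fail=19;  out {0}∪{4}={0,4}
  n10('eeabe'): parent n9 fail=1; on 'e' 1→0 → fail=6;  out ∅∪∅=∅
  n11('eeabeb'): parent n10 fail=6; on 'b' 6→0 → fail=1;  out {1}∪∅={1}

Text stream:
[0] read 'c'  n0⇒n14
[1] read 'c'  n14⇒n15
[2] read 'c'  n15⇒n16  → match P3@[0:2]
[3] read 'e'  n16⇒n6 ·f
[4] read 'b'  n6⇒n1 ·f
[5] read 'c'  n1⇒n14 ·f
[6] read 'c'  n14⇒n15
[7] read 'c'  n15⇒n16  → match P3@[5:7]
[8] read 'a'  n16⇒n0 ·f
[9] read 'a'  n0⇒n0
[10] read 'c'  n0⇒n14
[11] read 'd'  n14⇒n12 ·f
[12] read 'e'  n12⇒n13  → match P2@[11:12]
[13] read 'c'  n13⇒n14 ·f
[14] read 'c'  n14⇒n15
[15] read 'c'  n15⇒n16  → match P3@[13:15]
[16] read 'c'  n16⇒n16 ·f  → match P3@[14:16]
[17] read 'e'  n16⇒n6 ·f
[18] read 'e'  n6⇒n7
[19] read 'e'  n7⇒n7 ·f
[20] read 'a'  n7⇒n8
[21] read 'b'  n8⇒n9
[22] read 'e'  n9⇒n10
[23] read 'b'  n10⇒n11  → match P1@[18:23]
[24] read 'a'  n11⇒n0 ·f
[25] read 'c'  n0⇒n14
[26] read 'c'  n14⇒n15
[27] read 'c'  n15⇒n16  → match P3@[25:27]
[28] read 'b'  n16⇒n1 ·f
[29] read 'b'  n1⇒n2
[30] read 'd'  n2⇒n3
[31] read 'e'  n3⇒n4  → match P2@[30:31]
[32] read 'b'  n4⇒n5  → match P0@[28:32],P4@[29:32]
[33] read 'c'  n5⇒n14 ·f
[34] read 'e'  n14⇒n6 ·f

All matches (sorted): [[2,3],[7,3],[12,2],[15,3],[16,3],[23,1],[27,3],[31,2],[32,0],[32,4]]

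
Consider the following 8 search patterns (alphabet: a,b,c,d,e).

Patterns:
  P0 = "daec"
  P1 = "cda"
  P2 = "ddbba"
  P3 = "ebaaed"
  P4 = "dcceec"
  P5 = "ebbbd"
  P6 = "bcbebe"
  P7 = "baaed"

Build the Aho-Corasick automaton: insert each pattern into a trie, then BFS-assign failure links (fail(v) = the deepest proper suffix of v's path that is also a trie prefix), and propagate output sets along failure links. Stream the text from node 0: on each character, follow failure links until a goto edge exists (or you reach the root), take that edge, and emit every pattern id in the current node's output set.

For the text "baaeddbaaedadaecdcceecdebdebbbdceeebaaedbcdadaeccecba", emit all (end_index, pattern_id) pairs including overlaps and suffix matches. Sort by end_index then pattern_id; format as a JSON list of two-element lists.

Build automaton:
Trie (insert patterns):
  n0 'ε': b→26 c→5 d→1 e→12
  n1 'd': a→2 c→18 d→8
  n2 'da': e→3
  n3 'dae': c→4
  n4 'daec': ·  ←P0
  n5 'c': d→6
  n6 'cd': a→7
  n7 'cda': ·  ←P1
  n8 'dd': b→9
  n9 'ddb': b→10
  n10 'ddbb': a→11
  n11 'ddbba': ·  ←P2
  n12 'e': b→13
  n13 'eb': a→14 b→23
  n14 'eba': a→15
  n15 'ebaa': e→16
  n16 'ebaae': d→17
  n17 'ebaaed': ·  ←P3
  n18 'dc': c→19
  n19 'dcc': e→20
  n20 'dcce': e→21
  n21 'dccee': c→22
  n22 'dcceec': ·  ←P4
  n23 'ebb': b→24
  n24 'ebbb': d→25
  n25 'ebbbd': ·  ←P5
  n26 'b': a→32 c→27
  n27 'bc': b→28
  n28 'bcb': e→29
  n29 'bcbe': b→30
  n30 'bcbeb': e→31
  n31 'bcbebe': ·  ←P6
  n32 'ba': a→33
  n33 'baa': e→34
  n34 'baae': d→35
  n35 'baaed': ·  ←P7

Failure links (BFS by depth):
  n1('d'): parent n0 fail=0; on 'd' 0 → fail=0;  out ∅∪∅=∅
  n5('c'): parent n0 fail=0; on 'c' 0 → fail=0;  out ∅∪∅=∅
  n12('e'): parent n0 fail=0; on 'e' 0 → fail=0;  out ∅∪∅=∅
  n26('b'): parent n0 fail=0; on 'b' 0 → fail=0;  out ∅∪∅=∅
  n2('da'): parent n1 fail=0; on 'a' 0 → fail=0;  out ∅∪∅=∅
  n6('cd'): parent n5 fail=0; on 'd' 0 → fail=1;  out ∅∪∅=∅
  n8('dd'): parent n1 fail=0; on 'd' 0 → fail=1;  out ∅∪∅=∅
  n13('eb'): parent n12 fail=0; on 'b' 0 → fail=26;  out ∅∪∅=∅
  n18('dc'): parent n1 fail=0; on 'c' 0 → fail=5;  out ∅∪∅=∅
  n27('bc'): parent n26 fail=0; on 'c' 0 → fail=5;  out ∅∪∅=∅
  n32('ba'): parent n26 fail=0; on 'a' 0 → fail=0;  out ∅∪∅=∅
  n3('dae'): parent n2 fail=0; on 'e' 0 → fail=12;  out ∅∪∅=∅
  n7('cda'): parent n6 fail=1; on 'a' 1 → fail=2;  out {1}∪∅={1}
  n9('ddb'): parent n8 fail=1; on 'b' 1→0 → fail=26;  out ∅∪∅=∅
  n14('eba'): parent n13 fail=26; on 'a' 26 → fail=32;  out ∅∪∅=∅
  n19('dcc'): parent n18 fail=5; on 'c' 5→0 → fail=5;  out ∅∪∅=∅
  n23('ebb'): parent n13 fail=26; on 'b' 26→0 → fail=26;  out ∅∪∅=∅
  n28('bcb'): parent n27 fail=5; on 'b' 5→0 → fail=26;  out ∅∪∅=∅
  n33('baa'): parent n32 fail=0; on 'a' 0 → fail=0;  out ∅∪∅=∅
  n4('daec'): parent n3 fail=12; on 'c' 12→0 → fail=5;  out {0}∪∅={0}
  n10('ddbb'): parent n9 fail=26; on 'b' 26→0 → fail=26;  out ∅∪∅=∅
  n15('ebaa'): parent n14 fail=32; on 'a' 32 → fail=33;  out ∅∪∅=∅
  n20('dcce'): parent n19 fail=5; on 'e' 5→0 → fail=12;  out ∅∪∅=∅
  n24('ebbb'): parent n23 fail=26; on 'b' 26→0 → fail=26;  out ∅∪∅=∅
  n29('bcbe'): parent n28 fail=26; on 'e' 26→0 → fail=12;  out ∅∪∅=∅
  n34('baae'): parent n33 fail=0; on 'e' 0 → fail=12;  out ∅∪∅=∅
  n11('ddbba'): parent n10 fail=26; on 'a' 26 → fail=32;  out {2}∪∅={2}
  n16('ebaae'): parent n15 fail=33; on 'e' 33 → fail=34;  out ∅∪∅=∅
  n21('dccee'): parent n20 fail=12; on 'e' 12→0 → fail=12;  out ∅∪∅=∅
  n25('ebbbd'): parent n24 fail=26; on 'd' 26→0 → fail=1;  out {5}∪∅={5}
  n30('bcbeb'): parent n29 fail=12; on 'b' 12 → fail=13;  out ∅∪∅=∅
  n35('baaed'): parent n34 fail=12; on 'd' 12→0 → fail=1;  out {7}∪∅={7}
  n17('ebaaed'): parent n16 fail=34; on 'd' 34 → fail=35;  out {3}∪{7}={3,7}
  n22('dcceec'): parent n21 fail=12; on 'c' 12→0 → fail=5;  out {4}∪∅={4}
  n31('bcbebe'): parent n30 fail=13; on 'e' 13→26→0 → fail=12;  out {6}∪∅={6}

Run:
i=0 'b': node 0→26
i=1 'a': node 26→32
i=2 'a': node 32→33
i=3 'e': node 33→34
i=4 'd': node 34→35  ** P7@[0:4]
i=5 'd': node 35→8 (fail-walked)
i=6 'b': node 8→9
i=7 'a': node 9→32 (fail-walked)
i=8 'a': node 32→33
i=9 'e': node 33→34
i=10 'd': node 34→35  ** P7@[6:10]
i=11 'a': node 35→2 (fail-walked)
i=12 'd': node 2→1 (fail-walked)
i=13 'a': node 1→2
i=14 'e': node 2→3
i=15 'c': node 3→4  ** P0@[12:15]
i=16 'd': node 4→6 (fail-walked)
i=17 'c': node 6→18 (fail-walked)
i=18 'c': node 18→19
i=19 'e': node 19→20
i=20 'e': node 20→21
i=21 'c': node 21→22  ** P4@[16:21]
i=22 'd': node 22→6 (fail-walked)
i=23 'e': node 6→12 (fail-walked)
i=24 'b': node 12→13
i=25 'd': node 13→1 (fail-walked)
i=26 'e': node 1→12 (fail-walked)
i=27 'b': node 12→13
i=28 'b': node 13→23
i=29 'b': node 23→24
i=30 'd': node 24→25  ** P5@[26:30]
i=31 'c': node 25→18 (fail-walked)
i=32 'e': node 18→12 (fail-walked)
i=33 'e': node 12→12 (fail-walked)
i=34 'e': node 12→12 (fail-walked)
i=35 'b': node 12→13
i=36 'a': node 13→14
i=37 'a': node 14→15
i=38 'e': node 15→16
i=39 'd': node 16→17  ** P3@[34:39],P7@[35:39]
i=40 'b': node 17→26 (fail-walked)
i=41 'c': node 26→27
i=42 'd': node 27→6 (fail-walked)
i=43 'a': node 6→7  ** P1@[41:43]
i=44 'd': node 7→1 (fail-walked)
i=45 'a': node 1→2
i=46 'e': node 2→3
i=47 'c': node 3→4  ** P0@[44:47]
i=48 'c': node 4→5 (fail-walked)
i=49 'e': node 5→12 (fail-walked)
i=50 'c': node 12→5 (fail-walked)
i=51 'b': node 5→26 (fail-walked)
i=52 'a': node 26→32

Matches: [[4,7],[10,7],[15,0],[21,4],[30,5],[39,3],[39,7],[43,1],[47,0]]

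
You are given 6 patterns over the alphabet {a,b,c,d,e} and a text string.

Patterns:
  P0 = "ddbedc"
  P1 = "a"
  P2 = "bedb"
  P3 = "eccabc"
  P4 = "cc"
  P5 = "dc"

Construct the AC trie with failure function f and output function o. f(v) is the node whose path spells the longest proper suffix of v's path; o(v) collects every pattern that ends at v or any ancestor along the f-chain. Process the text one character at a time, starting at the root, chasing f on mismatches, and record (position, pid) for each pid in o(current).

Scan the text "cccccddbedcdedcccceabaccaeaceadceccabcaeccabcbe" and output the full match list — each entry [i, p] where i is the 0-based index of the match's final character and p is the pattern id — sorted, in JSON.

Construct AC machine:
Trie (insert patterns):
  n0 'ε': a→7 b→8 c→18 d→1 e→12
  n1 'd': c→20 d→2
  n2 'dd': b→3
  n3 'ddb': e→4
  n4 'ddbe': d→5
  n5 'ddbed': c→6
  n6 'ddbedc': ·  ←P0
  n7 'a': ·  ←P1
  n8 'b': e→9
  n9 'be': d→10
  n10 'bed': b→11
  n11 'bedb': ·  ←P2
  n12 'e': c→13
  n13 'ec': c→14
  n14 'ecc': a→15
  n15 'ecca': b→16
  n16 'eccab': c→17
  n17 'eccabc': ·  ←P3
  n18 'c': c→19
  n19 'cc': ·  ←P4
  n20 'dc': ·  ←P5

BFS fail/out derivation:
  fail(1) 'd': from fail(0)=0 chase 'd': 0 ⇒ 0;  out=∅∪out(0)=∅
  fail(7) 'a': from fail(0)=0 chase 'a': 0 ⇒ 0;  out={1}∪out(0)={1}
  fail(8) 'b': from fail(0)=0 chase 'b': 0 ⇒ 0;  out=∅∪out(0)=∅
  fail(12) 'e': from fail(0)=0 chase 'e': 0 ⇒ 0;  out=∅∪out(0)=∅
  fail(18) 'c': from fail(0)=0 chase 'c': 0 ⇒ 0;  out=∅∪out(0)=∅
  fail(2) 'dd': from fail(1)=0 chase 'd': 0 ⇒ 1;  out=∅∪out(1)=∅
  fail(9) 'be': from fail(8)=0 chase 'e': 0 ⇒ 12;  out=∅∪out(12)=∅
  fail(13) 'ec': from fail(12)=0 chase 'c': 0 ⇒ 18;  out=∅∪out(18)=∅
  fail(19) 'cc': from fail(18)=0 chase 'c': 0 ⇒ 18;  out={4}∪out(18)={4}
  fail(20) 'dc': from fail(1)=0 chase 'c': 0 ⇒ 18;  out={5}∪out(18)={5}
  fail(3) 'ddb': from fail(2)=1 chase 'b': 1→0 ⇒ 8;  out=∅∪out(8)=∅
  fail(10) 'bed': from fail(9)=12 chase 'd': 12→0 ⇒ 1;  out=∅∪out(1)=∅
  fail(14) 'ecc': from fail(13)=18 chase 'c': 18 ⇒ 19;  out=∅∪out(19)={4}
  fail(4) 'ddbe': from fail(3)=8 chase 'e': 8 ⇒ 9;  out=∅∪out(9)=∅
  fail(11) 'bedb': from fail(10)=1 chase 'b': 1→0 ⇒ 8;  out={2}∪out(8)={2}
  fail(15) 'ecca': from fail(14)=19 chase 'a': 19→18→0 ⇒ 7;  out=∅∪out(7)={1}
  fail(5) 'ddbed': from fail(4)=9 chase 'd': 9 ⇒ 10;  out=∅∪out(10)=∅
  fail(16) 'eccab': from fail(15)=7 chase 'b': 7→0 ⇒ 8;  out=∅∪out(8)=∅
  fail(6) 'ddbedc': from fail(5)=10 chase 'c': 10→1 ⇒ 20;  out={0}∪out(20)={0,5}
  fail(17) 'eccabc': from fail(16)=8 chase 'c': 8→0 ⇒ 18;  out={3}∪out(18)={3}

Text stream:
i=0 'c': node 0→18
i=1 'c': node 18→19  ** P4@[0:1]
i=2 'c': node 19→19 (fail-walked)  ** P4@[1:2]
i=3 'c': node 19→19 (fail-walked)  ** P4@[2:3]
i=4 'c': node 19→19 (fail-walked)  ** P4@[3:4]
i=5 'd': node 19→1 (fail-walked)
i=6 'd': node 1→2
i=7 'b': node 2→3
i=8 'e': node 3→4
i=9 'd': node 4→5
i=10 'c': node 5→6  ** P0@[5:10],P5@[9:10]
i=11 'd': node 6→1 (fail-walked)
i=12 'e': node 1→12 (fail-walked)
i=13 'd': node 12→1 (fail-walked)
i=14 'c': node 1→20  ** P5@[13:14]
i=15 'c': node 20→19 (fail-walked)  ** P4@[14:15]
i=16 'c': node 19→19 (fail-walked)  ** P4@[15:16]
i=17 'c': node 19→19 (fail-walked)  ** P4@[16:17]
i=18 'e': node 19→12 (fail-walked)
i=19 'a': node 12→7 (fail-walked)  ** P1@[19:19]
i=20 'b': node 7→8 (fail-walked)
i=21 'a': node 8→7 (fail-walked)  ** P1@[21:21]
i=22 'c': node 7→18 (fail-walked)
i=23 'c': node 18→19  ** P4@[22:23]
i=24 'a': node 19→7 (fail-walked)  ** P1@[24:24]
i=25 'e': node 7→12 (fail-walked)
i=26 'a': node 12→7 (fail-walked)  ** P1@[26:26]
i=27 'c': node 7→18 (fail-walked)
i=28 'e': node 18→12 (fail-walked)
i=29 'a': node 12→7 (fail-walked)  ** P1@[29:29]
i=30 'd': node 7→1 (fail-walked)
i=31 'c': node 1→20  ** P5@[30:31]
i=32 'e': node 20→12 (fail-walked)
i=33 'c': node 12→13
i=34 'c': node 13→14  ** P4@[33:34]
i=35 'a': node 14→15  ** P1@[35:35]
i=36 'b': node 15→16
i=37 'c': node 16→17  ** P3@[32:37]
i=38 'a': node 17→7 (fail-walked)  ** P1@[38:38]
i=39 'e': node 7→12 (fail-walked)
i=40 'c': node 12→13
i=41 'c': node 13→14  ** P4@[40:41]
i=42 'a': node 14→15  ** P1@[42:42]
i=43 'b': node 15→16
i=44 'c': node 16→17  ** P3@[39:44]
i=45 'b': node 17→8 (fail-walked)
i=46 'e': node 8→9

Result: [[1,4],[2,4],[3,4],[4,4],[10,0],[10,5],[14,5],[15,4],[16,4],[17,4],[19,1],[21,1],[23,4],[24,1],[26,1],[29,1],[31,5],[34,4],[35,1],[37,3],[38,1],[41,4],[42,1],[44,3]]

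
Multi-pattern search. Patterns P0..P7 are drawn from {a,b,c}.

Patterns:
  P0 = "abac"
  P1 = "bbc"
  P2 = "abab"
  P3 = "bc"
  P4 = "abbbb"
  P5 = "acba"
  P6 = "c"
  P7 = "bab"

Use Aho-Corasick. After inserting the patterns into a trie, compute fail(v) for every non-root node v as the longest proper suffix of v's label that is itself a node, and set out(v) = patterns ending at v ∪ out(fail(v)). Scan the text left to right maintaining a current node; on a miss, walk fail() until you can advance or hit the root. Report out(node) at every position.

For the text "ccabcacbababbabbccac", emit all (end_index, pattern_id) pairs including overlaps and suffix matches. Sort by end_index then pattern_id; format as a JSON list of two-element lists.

Build automaton:
Trie (insert patterns):
  0='ε' goto a→1 b→5 c→16
  1='a' goto b→2 c→13
  2='ab' goto a→3 b→10
  3='aba' goto b→8 c→4
  4='abac' goto ·  ←P0
  5='b' goto a→17 b→6 c→9
  6='bb' goto c→7
  7='bbc' goto ·  ←P1
  8='abab' goto ·  ←P2
  9='bc' goto ·  ←P3
  10='abb' goto b→11
  11='abbb' goto b→12
  12='abbbb' goto ·  ←P4
  13='ac' goto b→14
  14='acb' goto a→15
  15='acba' goto ·  ←P5
  16='c' goto ·  ←P6
  17='ba' goto b→18
  18='bab' goto ·  ←P7

BFS fail/out derivation:
  fail(1) 'a': from fail(0)=0 chase 'a': 0 ⇒ 0;  out=∅∪out(0)=∅
  fail(5) 'b': from fail(0)=0 chase 'b': 0 ⇒ 0;  out=∅∪out(0)=∅
  fail(16) 'c': from fail(0)=0 chase 'c': 0 ⇒ 0;  out={6}∪out(0)={6}
  fail(2) 'ab': from fail(1)=0 chase 'b': 0 ⇒ 5;  out=∅∪out(5)=∅
  fail(6) 'bb': from fail(5)=0 chase 'b': 0 ⇒ 5;  out=∅∪out(5)=∅
  fail(9) 'bc': from fail(5)=0 chase 'c': 0 ⇒ 16;  out={3}∪out(16)={3,6}
  fail(13) 'ac': from fail(1)=0 chase 'c': 0 ⇒ 16;  out=∅∪out(16)={6}
  fail(17) 'ba': from fail(5)=0 chase 'a': 0 ⇒ 1;  out=∅∪out(1)=∅
  fail(3) 'aba': from fail(2)=5 chase 'a': 5 ⇒ 17;  out=∅∪out(17)=∅
  fail(7) 'bbc': from fail(6)=5 chase 'c': 5 ⇒ 9;  out={1}∪out(9)={1,3,6}
  fail(10) 'abb': from fail(2)=5 chase 'b': 5 ⇒ 6;  out=∅∪out(6)=∅
  fail(14) 'acb': from fail(13)=16 chase 'b': 16→0 ⇒ 5;  out=∅∪out(5)=∅
  fail(18) 'bab': from fail(17)=1 chase 'b': 1 ⇒ 2;  out={7}∪out(2)={7}
  fail(4) 'abac': from fail(3)=17 chase 'c': 17→1 ⇒ 13;  out={0}∪out(13)={0,6}
  fail(8) 'abab': from fail(3)=17 chase 'b': 17 ⇒ 18;  out={2}∪out(18)={2,7}
  fail(11) 'abbb': from fail(10)=6 chase 'b': 6→5 ⇒ 6;  out=∅∪out(6)=∅
  fail(15) 'acba': from fail(14)=5 chase 'a': 5 ⇒ 17;  out={5}∪out(17)={5}
  fail(12) 'abbbb': from fail(11)=6 chase 'b': 6→5 ⇒ 6;  out={4}∪out(6)={4}

Scan:
[0] read 'c'  n0⇒n16  emit P6@[0:0]
[1] read 'c'  n16⇒n16 (fail-walked)  emit P6@[1:1]
[2] read 'a'  n16⇒n1 (fail-walked)
[3] read 'b'  n1⇒n2
[4] read 'c'  n2⇒n9 (fail-walked)  emit P3@[3:4],P6@[4:4]
[5] read 'a'  n9⇒n1 (fail-walked)
[6] read 'c'  n1⇒n13  emit P6@[6:6]
[7] read 'b'  n13⇒n14
[8] read 'a'  n14⇒n15  emit P5@[5:8]
[9] read 'b'  n15⇒n18 (fail-walked)  emit P7@[7:9]
[10] read 'a'  n18⇒n3 (fail-walked)
[11] read 'b'  n3⇒n8  emit P2@[8:11],P7@[9:11]
[12] read 'b'  n8⇒n10 (fail-walked)
[13] read 'a'  n10⇒n17 (fail-walked)
[14] read 'b'  n17⇒n18  emit P7@[12:14]
[15] read 'b'  n18⇒n10 (fail-walked)
[16] read 'c'  n10⇒n7 (fail-walked)  emit P1@[14:16],P3@[15:16],P6@[16:16]
[17] read 'c'  n7⇒n16 (fail-walked)  emit P6@[17:17]
[18] read 'a'  n16⇒n1 (fail-walked)
[19] read 'c'  n1⇒n13  emit P6@[19:19]

Result: [[0,6],[1,6],[4,3],[4,6],[6,6],[8,5],[9,7],[11,2],[11,7],[14,7],[16,1],[16,3],[16,6],[17,6],[19,6]]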